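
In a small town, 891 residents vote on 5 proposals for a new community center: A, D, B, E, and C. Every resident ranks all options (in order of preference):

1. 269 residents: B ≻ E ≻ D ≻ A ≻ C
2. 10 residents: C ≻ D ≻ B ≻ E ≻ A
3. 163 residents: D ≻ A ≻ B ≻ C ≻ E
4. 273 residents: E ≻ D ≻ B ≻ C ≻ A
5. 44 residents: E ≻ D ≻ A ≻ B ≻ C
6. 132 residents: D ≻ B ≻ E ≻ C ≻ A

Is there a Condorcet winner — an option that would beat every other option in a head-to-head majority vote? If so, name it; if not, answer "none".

Checking pairwise contests:
D beats A 891–0.
E beats D 586–305.
D beats B 622–269.
B beats E 574–317.
A beats C 476–415.
Every option loses at least one head-to-head, so there is no Condorcet winner.

none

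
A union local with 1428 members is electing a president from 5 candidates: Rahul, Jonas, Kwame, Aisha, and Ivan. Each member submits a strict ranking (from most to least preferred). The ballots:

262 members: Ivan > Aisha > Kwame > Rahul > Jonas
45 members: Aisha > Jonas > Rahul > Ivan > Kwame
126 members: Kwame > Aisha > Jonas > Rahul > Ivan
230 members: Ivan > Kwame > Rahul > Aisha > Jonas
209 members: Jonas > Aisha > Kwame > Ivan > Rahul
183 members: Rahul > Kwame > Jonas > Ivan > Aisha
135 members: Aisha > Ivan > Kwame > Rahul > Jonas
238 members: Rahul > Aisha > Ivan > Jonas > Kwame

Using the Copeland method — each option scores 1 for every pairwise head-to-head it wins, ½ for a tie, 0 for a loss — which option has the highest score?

Rahul: beats Jonas; loses to Kwame, Aisha, and Ivan → score 1.
Jonas: loses to Rahul, Kwame, Aisha, and Ivan → score 0.
Kwame: beats Rahul and Jonas; loses to Aisha and Ivan → score 2.
Aisha: beats Rahul, Jonas, Kwame, and Ivan → score 4.
Ivan: beats Rahul, Jonas, and Kwame; loses to Aisha → score 3.
Aisha has the best pairwise record.

Aisha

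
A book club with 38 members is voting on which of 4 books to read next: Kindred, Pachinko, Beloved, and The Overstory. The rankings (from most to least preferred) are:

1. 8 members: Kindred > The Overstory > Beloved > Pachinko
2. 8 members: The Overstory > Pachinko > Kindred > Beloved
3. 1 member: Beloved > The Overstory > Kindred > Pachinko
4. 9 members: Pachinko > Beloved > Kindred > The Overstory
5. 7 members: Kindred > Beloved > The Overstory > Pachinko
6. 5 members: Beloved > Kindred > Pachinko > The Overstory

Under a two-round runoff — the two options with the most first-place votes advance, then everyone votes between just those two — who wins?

Kindred

Round 1 first-place votes: Kindred 15, Pachinko 9, Beloved 6, The Overstory 8.
Kindred and Pachinko advance.
Runoff: Kindred is preferred to Pachinko by 21 voters; Pachinko by 17.
Kindred wins the runoff.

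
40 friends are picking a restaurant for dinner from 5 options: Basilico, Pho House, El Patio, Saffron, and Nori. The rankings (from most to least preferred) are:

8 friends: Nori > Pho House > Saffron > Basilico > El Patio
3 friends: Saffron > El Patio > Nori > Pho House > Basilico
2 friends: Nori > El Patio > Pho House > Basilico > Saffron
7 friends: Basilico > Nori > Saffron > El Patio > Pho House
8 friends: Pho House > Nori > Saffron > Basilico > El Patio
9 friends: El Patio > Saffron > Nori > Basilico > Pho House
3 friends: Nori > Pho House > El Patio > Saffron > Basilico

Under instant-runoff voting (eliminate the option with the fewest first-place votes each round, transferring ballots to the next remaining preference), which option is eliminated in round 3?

Pho House

Round 1: Basilico 7, Pho House 8, El Patio 9, Saffron 3, Nori 13. Eliminate Saffron.
Round 2: Basilico 7, Pho House 8, El Patio 12, Nori 13. Eliminate Basilico.
Round 3: Pho House 8, El Patio 12, Nori 20. Eliminate Pho House.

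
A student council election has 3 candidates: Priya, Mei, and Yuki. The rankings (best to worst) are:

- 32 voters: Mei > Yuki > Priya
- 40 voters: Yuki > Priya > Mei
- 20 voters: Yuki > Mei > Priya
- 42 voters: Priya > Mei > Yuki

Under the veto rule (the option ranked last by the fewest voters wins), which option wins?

Last-place votes: Priya 52, Mei 40, Yuki 42.
Mei is ranked last by the fewest voters, so Mei wins.

Mei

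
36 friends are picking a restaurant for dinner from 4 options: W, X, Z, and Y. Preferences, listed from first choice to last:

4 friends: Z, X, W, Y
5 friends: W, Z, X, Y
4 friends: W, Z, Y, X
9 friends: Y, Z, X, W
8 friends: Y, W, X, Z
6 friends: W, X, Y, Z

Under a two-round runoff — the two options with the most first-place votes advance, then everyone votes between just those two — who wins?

W

Round 1 first-place votes: W 15, X 0, Z 4, Y 17.
Y and W advance.
Runoff: Y is preferred to W by 17 voters; W by 19.
W wins the runoff.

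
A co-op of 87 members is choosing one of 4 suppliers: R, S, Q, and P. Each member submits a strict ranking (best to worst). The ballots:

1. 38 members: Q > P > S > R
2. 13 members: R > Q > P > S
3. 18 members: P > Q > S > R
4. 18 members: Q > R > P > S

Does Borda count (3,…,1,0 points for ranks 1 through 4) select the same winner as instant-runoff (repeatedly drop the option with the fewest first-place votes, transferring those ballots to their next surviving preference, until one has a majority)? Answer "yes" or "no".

Borda — scores: R 75, S 56, Q 230, P 161. Winner: Q.
Instant-runoff — R1 R 13, S 0, Q 56, P 18 (Q winner). Winner: Q.
The two methods agree.

yes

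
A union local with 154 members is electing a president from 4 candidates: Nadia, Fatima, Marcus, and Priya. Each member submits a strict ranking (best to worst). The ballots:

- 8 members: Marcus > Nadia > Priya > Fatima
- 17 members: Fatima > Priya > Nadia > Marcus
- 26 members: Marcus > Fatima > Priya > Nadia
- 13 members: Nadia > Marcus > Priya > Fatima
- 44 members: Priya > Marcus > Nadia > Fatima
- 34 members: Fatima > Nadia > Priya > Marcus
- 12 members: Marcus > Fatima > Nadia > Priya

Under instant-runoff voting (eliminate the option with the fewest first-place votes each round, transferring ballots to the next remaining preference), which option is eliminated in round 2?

Round 1: Nadia 13, Fatima 51, Marcus 46, Priya 44. Eliminate Nadia.
Round 2: Fatima 51, Marcus 59, Priya 44. Eliminate Priya.

Priya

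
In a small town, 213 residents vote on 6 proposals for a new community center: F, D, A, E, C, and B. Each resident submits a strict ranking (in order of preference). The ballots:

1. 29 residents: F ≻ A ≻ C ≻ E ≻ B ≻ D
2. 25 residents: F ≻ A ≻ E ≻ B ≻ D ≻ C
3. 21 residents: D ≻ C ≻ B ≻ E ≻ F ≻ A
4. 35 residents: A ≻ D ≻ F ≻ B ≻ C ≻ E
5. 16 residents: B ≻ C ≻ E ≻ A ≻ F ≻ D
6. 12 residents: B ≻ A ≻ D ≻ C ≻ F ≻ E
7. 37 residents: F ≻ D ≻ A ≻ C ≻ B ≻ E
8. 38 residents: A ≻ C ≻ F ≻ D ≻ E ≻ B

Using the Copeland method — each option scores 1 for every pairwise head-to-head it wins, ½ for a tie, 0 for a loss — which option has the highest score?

F: beats D, A, E, C, and B → score 5.
D: beats E, C, and B; loses to F and A → score 3.
A: beats D, E, C, and B; loses to F → score 4.
E: loses to F, D, A, C, and B → score 0.
C: beats E and B; loses to F, D, and A → score 2.
B: beats E; loses to F, D, A, and C → score 1.
F has the best pairwise record.

F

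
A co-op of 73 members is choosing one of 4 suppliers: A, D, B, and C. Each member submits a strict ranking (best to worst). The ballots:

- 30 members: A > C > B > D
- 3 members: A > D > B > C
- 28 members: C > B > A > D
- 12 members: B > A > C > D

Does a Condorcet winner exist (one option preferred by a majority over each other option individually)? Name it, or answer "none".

Checking pairwise contests:
B beats A 40–33.
A beats D 73–0.
C beats B 58–15.
A beats C 45–28.
Every option loses at least one head-to-head, so there is no Condorcet winner.

none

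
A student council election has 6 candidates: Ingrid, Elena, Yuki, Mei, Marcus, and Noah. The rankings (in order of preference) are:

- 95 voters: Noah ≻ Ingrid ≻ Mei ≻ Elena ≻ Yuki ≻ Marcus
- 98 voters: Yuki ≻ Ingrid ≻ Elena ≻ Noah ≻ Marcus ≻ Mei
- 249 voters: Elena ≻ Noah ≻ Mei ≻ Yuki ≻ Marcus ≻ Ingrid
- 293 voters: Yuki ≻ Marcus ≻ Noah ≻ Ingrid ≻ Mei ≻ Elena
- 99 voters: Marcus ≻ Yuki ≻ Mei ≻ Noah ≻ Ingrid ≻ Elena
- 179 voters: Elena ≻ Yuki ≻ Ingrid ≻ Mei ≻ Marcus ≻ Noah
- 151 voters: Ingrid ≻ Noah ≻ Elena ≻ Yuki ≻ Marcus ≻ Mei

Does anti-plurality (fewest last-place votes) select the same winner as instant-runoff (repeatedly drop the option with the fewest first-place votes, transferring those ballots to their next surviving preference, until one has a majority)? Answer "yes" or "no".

Anti-plurality — last-place votes: Ingrid 249, Elena 392, Yuki 0, Mei 249, Marcus 95, Noah 179. Winner: Yuki.
Instant-runoff — R1 Ingrid 151, Elena 428, Yuki 391, Mei 0, Marcus 99, Noah 95 (Mei out); R2 Ingrid 151, Elena 428, Yuki 391, Marcus 99, Noah 95 (Noah out); R3 Ingrid 246, Elena 428, Yuki 391, Marcus 99 (Marcus out); R4 Ingrid 246, Elena 428, Yuki 490 (Ingrid out); R5 Elena 674, Yuki 490 (Elena winner). Winner: Elena.
The two methods disagree.

no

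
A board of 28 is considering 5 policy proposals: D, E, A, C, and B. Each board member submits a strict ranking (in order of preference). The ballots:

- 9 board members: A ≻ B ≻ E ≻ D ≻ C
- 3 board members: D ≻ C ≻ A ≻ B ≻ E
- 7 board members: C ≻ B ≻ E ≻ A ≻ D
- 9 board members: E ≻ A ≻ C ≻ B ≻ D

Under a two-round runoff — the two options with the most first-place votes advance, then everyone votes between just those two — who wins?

E

Round 1 first-place votes: D 3, E 9, A 9, C 7, B 0.
A and E advance.
Runoff: A is preferred to E by 12 voters; E by 16.
E wins the runoff.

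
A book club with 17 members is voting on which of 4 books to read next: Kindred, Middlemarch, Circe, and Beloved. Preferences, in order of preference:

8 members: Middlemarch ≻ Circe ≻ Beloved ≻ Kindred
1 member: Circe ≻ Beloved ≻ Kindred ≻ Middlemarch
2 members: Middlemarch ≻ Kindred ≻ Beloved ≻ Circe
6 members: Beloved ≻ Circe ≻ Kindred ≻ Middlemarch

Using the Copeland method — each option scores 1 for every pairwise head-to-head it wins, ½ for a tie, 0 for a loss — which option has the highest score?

Kindred: loses to Middlemarch, Circe, and Beloved → score 0.
Middlemarch: beats Kindred, Circe, and Beloved → score 3.
Circe: beats Kindred and Beloved; loses to Middlemarch → score 2.
Beloved: beats Kindred; loses to Middlemarch and Circe → score 1.
Middlemarch has the best pairwise record.

Middlemarch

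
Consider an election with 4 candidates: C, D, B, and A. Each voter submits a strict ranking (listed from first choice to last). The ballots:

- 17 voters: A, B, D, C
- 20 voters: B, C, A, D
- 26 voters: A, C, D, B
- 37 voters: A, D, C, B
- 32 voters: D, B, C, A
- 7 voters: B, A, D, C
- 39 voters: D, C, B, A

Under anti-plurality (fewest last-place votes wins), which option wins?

Last-place votes: C 24, D 20, B 63, A 71.
D is ranked last by the fewest voters, so D wins.

D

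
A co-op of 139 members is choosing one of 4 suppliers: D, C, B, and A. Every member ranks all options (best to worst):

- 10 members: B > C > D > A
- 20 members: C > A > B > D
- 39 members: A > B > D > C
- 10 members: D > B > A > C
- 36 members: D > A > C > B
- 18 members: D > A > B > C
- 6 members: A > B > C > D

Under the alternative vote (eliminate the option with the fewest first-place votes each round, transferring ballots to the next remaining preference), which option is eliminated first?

B

Round 1: D 64, C 20, B 10, A 45. Eliminate B.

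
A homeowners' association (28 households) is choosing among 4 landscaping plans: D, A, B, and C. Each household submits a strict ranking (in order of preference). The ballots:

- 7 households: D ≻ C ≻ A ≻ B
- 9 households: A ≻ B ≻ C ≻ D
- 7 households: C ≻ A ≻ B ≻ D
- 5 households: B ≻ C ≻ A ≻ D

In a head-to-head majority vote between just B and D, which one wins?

B

Voters preferring B to D: 21; preferring D to B: 7.
B wins the head-to-head.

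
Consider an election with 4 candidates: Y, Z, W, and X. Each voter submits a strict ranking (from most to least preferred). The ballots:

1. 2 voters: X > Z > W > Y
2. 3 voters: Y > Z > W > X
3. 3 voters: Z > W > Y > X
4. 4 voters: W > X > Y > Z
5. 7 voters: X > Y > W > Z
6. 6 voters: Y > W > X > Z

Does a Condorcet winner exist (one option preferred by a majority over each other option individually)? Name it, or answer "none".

Checking pairwise contests:
X beats Y 13–12.
Y beats Z 20–5.
Y beats W 16–9.
W beats X 16–9.
Every option loses at least one head-to-head, so there is no Condorcet winner.

none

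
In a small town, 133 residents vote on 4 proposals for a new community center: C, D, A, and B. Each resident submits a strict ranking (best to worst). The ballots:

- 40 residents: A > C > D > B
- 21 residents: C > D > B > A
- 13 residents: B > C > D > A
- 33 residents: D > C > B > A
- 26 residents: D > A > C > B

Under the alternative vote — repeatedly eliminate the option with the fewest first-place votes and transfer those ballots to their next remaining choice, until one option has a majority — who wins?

Round 1: C 21, D 59, A 40, B 13. Eliminate B.
Round 2: C 34, D 59, A 40. Eliminate C.
Round 3: D 93, A 40. D has a majority.

D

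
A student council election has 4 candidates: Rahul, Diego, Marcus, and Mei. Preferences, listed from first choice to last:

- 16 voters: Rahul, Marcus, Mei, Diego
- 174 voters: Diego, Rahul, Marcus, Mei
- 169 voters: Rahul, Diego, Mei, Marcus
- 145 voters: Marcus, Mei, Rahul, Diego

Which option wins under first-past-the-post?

First-place votes: Rahul 185, Diego 174, Marcus 145, Mei 0.
Rahul has the most first-place votes.

Rahul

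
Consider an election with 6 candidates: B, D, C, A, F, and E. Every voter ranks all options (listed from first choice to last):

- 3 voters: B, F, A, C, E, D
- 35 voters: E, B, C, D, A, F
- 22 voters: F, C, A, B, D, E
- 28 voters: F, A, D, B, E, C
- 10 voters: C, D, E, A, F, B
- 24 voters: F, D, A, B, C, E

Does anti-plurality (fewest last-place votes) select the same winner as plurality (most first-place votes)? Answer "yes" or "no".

no

Anti-plurality — last-place votes: B 10, D 3, C 28, A 0, F 35, E 46. Winner: A.
Plurality — first-place votes: B 3, D 0, C 10, A 0, F 74, E 35. Winner: F.
The two methods disagree.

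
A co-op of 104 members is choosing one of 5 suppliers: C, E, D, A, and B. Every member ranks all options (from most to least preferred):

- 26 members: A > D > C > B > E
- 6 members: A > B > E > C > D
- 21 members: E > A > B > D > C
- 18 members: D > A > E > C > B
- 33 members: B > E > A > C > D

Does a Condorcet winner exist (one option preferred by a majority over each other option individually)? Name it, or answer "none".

Checking pairwise contests:
E beats C 78–26.
B beats E 65–39.
E beats D 60–44.
E beats A 54–50.
A beats B 71–33.
Every option loses at least one head-to-head, so there is no Condorcet winner.

none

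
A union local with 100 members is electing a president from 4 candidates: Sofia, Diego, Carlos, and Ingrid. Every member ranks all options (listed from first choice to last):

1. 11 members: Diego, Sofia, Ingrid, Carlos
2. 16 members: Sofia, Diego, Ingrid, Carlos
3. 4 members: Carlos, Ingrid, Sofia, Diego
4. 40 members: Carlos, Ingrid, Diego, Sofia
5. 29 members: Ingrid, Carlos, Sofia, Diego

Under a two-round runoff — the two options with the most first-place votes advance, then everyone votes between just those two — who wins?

Ingrid

Round 1 first-place votes: Sofia 16, Diego 11, Carlos 44, Ingrid 29.
Carlos and Ingrid advance.
Runoff: Carlos is preferred to Ingrid by 44 voters; Ingrid by 56.
Ingrid wins the runoff.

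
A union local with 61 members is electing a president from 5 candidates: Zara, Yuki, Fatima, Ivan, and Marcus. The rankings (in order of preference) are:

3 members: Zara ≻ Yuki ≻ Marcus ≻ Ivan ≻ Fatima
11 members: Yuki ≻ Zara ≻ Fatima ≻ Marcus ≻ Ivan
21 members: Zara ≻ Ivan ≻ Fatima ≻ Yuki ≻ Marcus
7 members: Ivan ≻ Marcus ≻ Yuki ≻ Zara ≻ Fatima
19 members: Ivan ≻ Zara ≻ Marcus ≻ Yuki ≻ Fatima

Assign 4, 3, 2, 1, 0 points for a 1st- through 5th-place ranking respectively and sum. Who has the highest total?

Zara

Zara: 3·4 + 11·3 + 21·4 + 7·1 + 19·3 = 193
Yuki: 3·3 + 11·4 + 21·1 + 7·2 + 19·1 = 107
Fatima: 3·0 + 11·2 + 21·2 + 7·0 + 19·0 = 64
Ivan: 3·1 + 11·0 + 21·3 + 7·4 + 19·4 = 170
Marcus: 3·2 + 11·1 + 21·0 + 7·3 + 19·2 = 76
Zara has the highest Borda score (193).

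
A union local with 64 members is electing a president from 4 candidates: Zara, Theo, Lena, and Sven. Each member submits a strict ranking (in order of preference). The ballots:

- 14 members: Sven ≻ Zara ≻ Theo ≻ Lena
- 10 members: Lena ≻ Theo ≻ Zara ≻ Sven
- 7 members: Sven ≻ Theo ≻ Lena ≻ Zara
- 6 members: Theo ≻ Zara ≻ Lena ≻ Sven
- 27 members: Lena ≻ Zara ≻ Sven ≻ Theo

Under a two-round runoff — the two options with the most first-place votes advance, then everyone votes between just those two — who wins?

Lena

Round 1 first-place votes: Zara 0, Theo 6, Lena 37, Sven 21.
Lena and Sven advance.
Runoff: Lena is preferred to Sven by 43 voters; Sven by 21.
Lena wins the runoff.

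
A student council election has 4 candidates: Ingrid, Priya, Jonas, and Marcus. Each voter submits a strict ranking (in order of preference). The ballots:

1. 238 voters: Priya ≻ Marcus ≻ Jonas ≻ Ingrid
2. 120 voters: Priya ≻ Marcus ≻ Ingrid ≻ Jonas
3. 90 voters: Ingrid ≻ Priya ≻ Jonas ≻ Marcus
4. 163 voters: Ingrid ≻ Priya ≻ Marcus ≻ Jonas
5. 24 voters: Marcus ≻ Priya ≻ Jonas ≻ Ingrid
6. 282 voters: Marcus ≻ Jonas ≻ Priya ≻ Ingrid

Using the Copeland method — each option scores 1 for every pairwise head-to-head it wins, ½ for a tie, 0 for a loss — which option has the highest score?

Priya

Ingrid: loses to Priya, Jonas, and Marcus → score 0.
Priya: beats Ingrid, Jonas, and Marcus → score 3.
Jonas: beats Ingrid; loses to Priya and Marcus → score 1.
Marcus: beats Ingrid and Jonas; loses to Priya → score 2.
Priya has the best pairwise record.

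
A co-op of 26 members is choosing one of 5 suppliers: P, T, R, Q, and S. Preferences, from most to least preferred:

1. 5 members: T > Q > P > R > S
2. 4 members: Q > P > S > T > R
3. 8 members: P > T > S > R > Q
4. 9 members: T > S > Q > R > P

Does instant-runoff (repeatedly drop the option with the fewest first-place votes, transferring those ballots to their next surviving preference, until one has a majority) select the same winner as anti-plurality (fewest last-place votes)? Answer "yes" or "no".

Instant-runoff — R1 P 8, T 14, R 0, Q 4, S 0 (T winner). Winner: T.
Anti-plurality — last-place votes: P 9, T 0, R 4, Q 8, S 5. Winner: T.
The two methods agree.

yes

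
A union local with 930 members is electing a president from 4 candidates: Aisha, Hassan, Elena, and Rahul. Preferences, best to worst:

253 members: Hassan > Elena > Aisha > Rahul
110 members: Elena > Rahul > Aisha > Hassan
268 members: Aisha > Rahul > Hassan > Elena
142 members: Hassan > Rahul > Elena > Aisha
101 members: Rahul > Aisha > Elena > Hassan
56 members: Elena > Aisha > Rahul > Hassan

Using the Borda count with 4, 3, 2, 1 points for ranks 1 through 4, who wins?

Aisha

Aisha: 253·2 + 110·2 + 268·4 + 142·1 + 101·3 + 56·3 = 2411
Hassan: 253·4 + 110·1 + 268·2 + 142·4 + 101·1 + 56·1 = 2383
Elena: 253·3 + 110·4 + 268·1 + 142·2 + 101·2 + 56·4 = 2177
Rahul: 253·1 + 110·3 + 268·3 + 142·3 + 101·4 + 56·2 = 2329
Aisha has the highest Borda score (2411).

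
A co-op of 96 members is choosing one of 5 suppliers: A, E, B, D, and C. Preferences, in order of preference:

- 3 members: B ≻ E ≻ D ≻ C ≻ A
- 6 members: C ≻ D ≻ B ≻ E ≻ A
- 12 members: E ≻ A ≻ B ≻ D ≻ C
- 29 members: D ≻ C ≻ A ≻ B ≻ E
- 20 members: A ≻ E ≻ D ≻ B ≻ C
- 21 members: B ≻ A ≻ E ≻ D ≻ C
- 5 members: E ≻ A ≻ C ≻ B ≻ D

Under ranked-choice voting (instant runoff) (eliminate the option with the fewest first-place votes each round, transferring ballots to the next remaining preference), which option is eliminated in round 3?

Round 1: A 20, E 17, B 24, D 29, C 6. Eliminate C.
Round 2: A 20, E 17, B 24, D 35. Eliminate E.
Round 3: A 37, B 24, D 35. Eliminate B.

B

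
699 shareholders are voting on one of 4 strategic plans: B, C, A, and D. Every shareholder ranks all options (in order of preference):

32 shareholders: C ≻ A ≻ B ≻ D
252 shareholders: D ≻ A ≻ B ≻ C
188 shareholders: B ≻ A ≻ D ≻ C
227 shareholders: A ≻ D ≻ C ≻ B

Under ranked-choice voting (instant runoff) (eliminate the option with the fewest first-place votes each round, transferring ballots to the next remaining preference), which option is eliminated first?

Round 1: B 188, C 32, A 227, D 252. Eliminate C.

C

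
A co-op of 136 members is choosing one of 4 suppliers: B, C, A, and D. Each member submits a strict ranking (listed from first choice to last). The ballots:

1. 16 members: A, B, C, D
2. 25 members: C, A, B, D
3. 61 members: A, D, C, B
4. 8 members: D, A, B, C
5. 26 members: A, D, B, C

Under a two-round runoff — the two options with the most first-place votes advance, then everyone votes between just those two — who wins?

A

Round 1 first-place votes: B 0, C 25, A 103, D 8.
A and C advance.
Runoff: A is preferred to C by 111 voters; C by 25.
A wins the runoff.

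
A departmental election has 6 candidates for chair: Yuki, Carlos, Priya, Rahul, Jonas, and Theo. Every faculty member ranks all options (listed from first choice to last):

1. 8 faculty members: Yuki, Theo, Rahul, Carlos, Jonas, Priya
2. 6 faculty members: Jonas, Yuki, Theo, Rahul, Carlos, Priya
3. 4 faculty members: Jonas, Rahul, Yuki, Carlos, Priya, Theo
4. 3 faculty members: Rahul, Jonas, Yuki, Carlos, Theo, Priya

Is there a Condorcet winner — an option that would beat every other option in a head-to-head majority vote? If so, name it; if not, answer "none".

Checking pairwise contests:
Jonas beats Yuki 13–8.
Yuki beats Carlos 21–0.
Yuki beats Priya 21–0.
Yuki beats Rahul 14–7.
Rahul beats Jonas 11–10.
Yuki beats Theo 21–0.
Every option loses at least one head-to-head, so there is no Condorcet winner.

none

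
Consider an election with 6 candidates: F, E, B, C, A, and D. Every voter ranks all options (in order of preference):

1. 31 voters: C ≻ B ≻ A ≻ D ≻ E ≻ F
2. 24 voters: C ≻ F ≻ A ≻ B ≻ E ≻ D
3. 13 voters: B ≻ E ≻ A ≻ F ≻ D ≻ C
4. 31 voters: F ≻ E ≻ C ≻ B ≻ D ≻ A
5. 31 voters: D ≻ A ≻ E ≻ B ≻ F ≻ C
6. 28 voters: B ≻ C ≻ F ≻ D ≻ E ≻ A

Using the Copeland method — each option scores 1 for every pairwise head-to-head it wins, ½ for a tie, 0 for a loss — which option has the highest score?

C

F: beats E, A, and D; loses to B and C → score 3.
E: loses to F, B, C, A, and D → score 0.
B: beats F, E, A, and D; loses to C → score 4.
C: beats F, E, B, A, and D → score 5.
A: beats E; loses to F, B, C, and D → score 1.
D: beats E and A; loses to F, B, and C → score 2.
C has the best pairwise record.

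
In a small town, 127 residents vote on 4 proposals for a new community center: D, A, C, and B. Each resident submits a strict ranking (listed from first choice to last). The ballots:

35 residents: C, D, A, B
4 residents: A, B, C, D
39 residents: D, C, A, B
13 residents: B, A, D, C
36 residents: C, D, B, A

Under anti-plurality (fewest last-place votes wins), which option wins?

D

Last-place votes: D 4, A 36, C 13, B 74.
D is ranked last by the fewest voters, so D wins.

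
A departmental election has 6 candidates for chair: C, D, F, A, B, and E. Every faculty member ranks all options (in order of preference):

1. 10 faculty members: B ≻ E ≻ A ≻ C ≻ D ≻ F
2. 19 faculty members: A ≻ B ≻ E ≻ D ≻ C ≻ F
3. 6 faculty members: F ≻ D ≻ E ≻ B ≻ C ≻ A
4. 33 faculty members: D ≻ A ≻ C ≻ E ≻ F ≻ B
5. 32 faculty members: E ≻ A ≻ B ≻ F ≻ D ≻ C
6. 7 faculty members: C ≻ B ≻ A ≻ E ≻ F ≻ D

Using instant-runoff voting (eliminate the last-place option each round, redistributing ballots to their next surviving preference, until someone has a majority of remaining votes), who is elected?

E

Round 1: C 7, D 33, F 6, A 19, B 10, E 32. Eliminate F.
Round 2: C 7, D 39, A 19, B 10, E 32. Eliminate C.
Round 3: D 39, A 19, B 17, E 32. Eliminate B.
Round 4: D 39, A 26, E 42. Eliminate A.
Round 5: D 39, E 68. E has a majority.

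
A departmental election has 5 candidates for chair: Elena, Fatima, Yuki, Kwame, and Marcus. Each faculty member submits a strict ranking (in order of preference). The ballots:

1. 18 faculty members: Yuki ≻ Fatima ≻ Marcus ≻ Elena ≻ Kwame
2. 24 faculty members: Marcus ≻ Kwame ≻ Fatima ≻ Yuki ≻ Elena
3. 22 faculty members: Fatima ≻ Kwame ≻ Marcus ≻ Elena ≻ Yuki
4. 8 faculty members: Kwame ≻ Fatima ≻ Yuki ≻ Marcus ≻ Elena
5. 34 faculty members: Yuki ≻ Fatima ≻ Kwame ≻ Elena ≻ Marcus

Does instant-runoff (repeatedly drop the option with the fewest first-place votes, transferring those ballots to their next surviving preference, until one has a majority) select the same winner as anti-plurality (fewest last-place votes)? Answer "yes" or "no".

yes

Instant-runoff — R1 Elena 0, Fatima 22, Yuki 52, Kwame 8, Marcus 24 (Elena out); R2 Fatima 22, Yuki 52, Kwame 8, Marcus 24 (Kwame out); R3 Fatima 30, Yuki 52, Marcus 24 (Marcus out); R4 Fatima 54, Yuki 52 (Fatima winner). Winner: Fatima.
Anti-plurality — last-place votes: Elena 32, Fatima 0, Yuki 22, Kwame 18, Marcus 34. Winner: Fatima.
The two methods agree.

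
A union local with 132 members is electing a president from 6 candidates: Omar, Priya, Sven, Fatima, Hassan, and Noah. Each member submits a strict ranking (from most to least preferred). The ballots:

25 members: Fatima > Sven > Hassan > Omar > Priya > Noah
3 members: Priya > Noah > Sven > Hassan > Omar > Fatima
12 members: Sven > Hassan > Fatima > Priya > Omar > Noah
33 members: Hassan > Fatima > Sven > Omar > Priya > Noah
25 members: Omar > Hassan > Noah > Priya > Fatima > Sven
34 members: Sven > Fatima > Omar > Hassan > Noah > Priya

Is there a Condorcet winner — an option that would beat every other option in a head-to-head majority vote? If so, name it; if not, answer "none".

none

Checking pairwise contests:
Sven beats Omar 107–25.
Omar beats Priya 117–15.
Fatima beats Sven 83–49.
Hassan beats Fatima 73–59.
Sven beats Hassan 74–58.
Omar beats Noah 129–3.
Every option loses at least one head-to-head, so there is no Condorcet winner.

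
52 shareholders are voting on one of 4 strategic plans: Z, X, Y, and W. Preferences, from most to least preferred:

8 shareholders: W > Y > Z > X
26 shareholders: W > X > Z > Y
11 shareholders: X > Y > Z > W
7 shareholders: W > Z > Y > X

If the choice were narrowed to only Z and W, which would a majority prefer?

Voters preferring Z to W: 11; preferring W to Z: 41.
W wins the head-to-head.

W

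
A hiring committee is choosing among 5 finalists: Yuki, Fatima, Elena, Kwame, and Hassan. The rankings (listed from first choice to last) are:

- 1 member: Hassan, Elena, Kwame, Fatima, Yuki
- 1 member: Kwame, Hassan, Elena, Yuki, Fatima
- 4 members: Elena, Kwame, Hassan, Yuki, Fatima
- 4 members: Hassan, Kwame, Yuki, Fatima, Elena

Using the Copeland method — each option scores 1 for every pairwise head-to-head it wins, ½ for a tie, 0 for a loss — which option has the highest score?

Yuki: beats Fatima; loses to Elena, Kwame, and Hassan → score 1.
Fatima: loses to Yuki, Elena, Kwame, and Hassan → score 0.
Elena: beats Yuki and Fatima; ties Kwame; loses to Hassan → score 2.5.
Kwame: beats Yuki and Fatima; ties Elena and Hassan → score 3.
Hassan: beats Yuki, Fatima, and Elena; ties Kwame → score 3.5.
Hassan has the best pairwise record.

Hassan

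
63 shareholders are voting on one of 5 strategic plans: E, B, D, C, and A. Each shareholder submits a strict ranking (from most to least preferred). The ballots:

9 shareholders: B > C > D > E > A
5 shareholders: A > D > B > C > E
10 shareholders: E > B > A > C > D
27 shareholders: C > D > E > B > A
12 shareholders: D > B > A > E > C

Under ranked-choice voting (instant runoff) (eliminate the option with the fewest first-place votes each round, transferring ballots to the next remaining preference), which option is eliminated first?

A

Round 1: E 10, B 9, D 12, C 27, A 5. Eliminate A.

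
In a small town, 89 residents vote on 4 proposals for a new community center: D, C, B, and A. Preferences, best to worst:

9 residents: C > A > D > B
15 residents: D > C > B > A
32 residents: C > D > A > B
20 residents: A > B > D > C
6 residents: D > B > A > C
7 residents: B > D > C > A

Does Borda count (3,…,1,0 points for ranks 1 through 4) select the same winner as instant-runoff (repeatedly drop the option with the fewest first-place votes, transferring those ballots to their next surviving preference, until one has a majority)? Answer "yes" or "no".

Borda — scores: D 170, C 160, B 88, A 116. Winner: D.
Instant-runoff — R1 D 21, C 41, B 7, A 20 (B out); R2 D 28, C 41, A 20 (A out); R3 D 48, C 41 (D winner). Winner: D.
The two methods agree.

yes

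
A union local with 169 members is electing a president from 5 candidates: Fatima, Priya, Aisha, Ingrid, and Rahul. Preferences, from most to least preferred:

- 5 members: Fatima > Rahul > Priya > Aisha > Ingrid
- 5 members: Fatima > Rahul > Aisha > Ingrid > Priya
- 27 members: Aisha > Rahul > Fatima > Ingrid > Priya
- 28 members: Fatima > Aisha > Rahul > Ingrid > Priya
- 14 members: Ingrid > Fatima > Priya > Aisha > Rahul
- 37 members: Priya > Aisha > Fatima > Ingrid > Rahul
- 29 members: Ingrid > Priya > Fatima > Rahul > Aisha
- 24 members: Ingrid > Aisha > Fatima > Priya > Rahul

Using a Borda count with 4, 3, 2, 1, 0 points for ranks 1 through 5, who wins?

Fatima: 5·4 + 5·4 + 27·2 + 28·4 + 14·3 + 37·2 + 29·2 + 24·2 = 428
Priya: 5·2 + 5·0 + 27·0 + 28·0 + 14·2 + 37·4 + 29·3 + 24·1 = 297
Aisha: 5·1 + 5·2 + 27·4 + 28·3 + 14·1 + 37·3 + 29·0 + 24·3 = 404
Ingrid: 5·0 + 5·1 + 27·1 + 28·1 + 14·4 + 37·1 + 29·4 + 24·4 = 365
Rahul: 5·3 + 5·3 + 27·3 + 28·2 + 14·0 + 37·0 + 29·1 + 24·0 = 196
Fatima has the highest Borda score (428).

Fatima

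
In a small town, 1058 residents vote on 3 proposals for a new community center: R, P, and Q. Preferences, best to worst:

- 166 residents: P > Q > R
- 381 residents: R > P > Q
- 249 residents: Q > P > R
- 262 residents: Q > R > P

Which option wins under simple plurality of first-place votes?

Q

First-place votes: R 381, P 166, Q 511.
Q has the most first-place votes.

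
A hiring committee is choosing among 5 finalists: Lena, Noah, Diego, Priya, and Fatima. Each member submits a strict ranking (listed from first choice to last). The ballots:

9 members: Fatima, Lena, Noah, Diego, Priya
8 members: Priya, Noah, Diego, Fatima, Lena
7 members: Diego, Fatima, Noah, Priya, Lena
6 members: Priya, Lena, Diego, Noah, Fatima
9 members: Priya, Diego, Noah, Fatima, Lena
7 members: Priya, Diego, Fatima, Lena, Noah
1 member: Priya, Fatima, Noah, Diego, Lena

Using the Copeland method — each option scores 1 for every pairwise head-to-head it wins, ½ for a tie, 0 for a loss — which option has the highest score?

Priya

Lena: loses to Noah, Diego, Priya, and Fatima → score 0.
Noah: beats Lena; loses to Diego, Priya, and Fatima → score 1.
Diego: beats Lena, Noah, and Fatima; loses to Priya → score 3.
Priya: beats Lena, Noah, Diego, and Fatima → score 4.
Fatima: beats Lena and Noah; loses to Diego and Priya → score 2.
Priya has the best pairwise record.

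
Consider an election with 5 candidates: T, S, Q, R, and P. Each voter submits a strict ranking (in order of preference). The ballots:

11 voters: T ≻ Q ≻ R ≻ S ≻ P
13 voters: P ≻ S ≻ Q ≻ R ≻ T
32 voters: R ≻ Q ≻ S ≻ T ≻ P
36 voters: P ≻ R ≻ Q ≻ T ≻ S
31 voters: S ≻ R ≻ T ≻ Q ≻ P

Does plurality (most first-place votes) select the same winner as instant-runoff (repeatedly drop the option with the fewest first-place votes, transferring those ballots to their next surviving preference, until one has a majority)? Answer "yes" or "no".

Plurality — first-place votes: T 11, S 31, Q 0, R 32, P 49. Winner: P.
Instant-runoff — R1 T 11, S 31, Q 0, R 32, P 49 (Q out); R2 T 11, S 31, R 32, P 49 (T out); R3 S 31, R 43, P 49 (S out); R4 R 74, P 49 (R winner). Winner: R.
The two methods disagree.

no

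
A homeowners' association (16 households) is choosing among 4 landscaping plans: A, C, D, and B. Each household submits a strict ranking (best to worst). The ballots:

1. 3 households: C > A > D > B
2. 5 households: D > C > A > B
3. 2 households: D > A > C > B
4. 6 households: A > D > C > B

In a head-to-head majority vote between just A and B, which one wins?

Voters preferring A to B: 16; preferring B to A: 0.
A wins the head-to-head.

A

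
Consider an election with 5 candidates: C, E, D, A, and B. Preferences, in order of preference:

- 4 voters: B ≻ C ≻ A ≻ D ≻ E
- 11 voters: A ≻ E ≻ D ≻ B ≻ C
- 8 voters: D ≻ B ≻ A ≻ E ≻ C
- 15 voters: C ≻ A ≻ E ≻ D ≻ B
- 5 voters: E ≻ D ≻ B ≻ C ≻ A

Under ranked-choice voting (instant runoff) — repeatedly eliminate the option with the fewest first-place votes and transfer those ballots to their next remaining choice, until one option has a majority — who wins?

D

Round 1: C 15, E 5, D 8, A 11, B 4. Eliminate B.
Round 2: C 19, E 5, D 8, A 11. Eliminate E.
Round 3: C 19, D 13, A 11. Eliminate A.
Round 4: C 19, D 24. D has a majority.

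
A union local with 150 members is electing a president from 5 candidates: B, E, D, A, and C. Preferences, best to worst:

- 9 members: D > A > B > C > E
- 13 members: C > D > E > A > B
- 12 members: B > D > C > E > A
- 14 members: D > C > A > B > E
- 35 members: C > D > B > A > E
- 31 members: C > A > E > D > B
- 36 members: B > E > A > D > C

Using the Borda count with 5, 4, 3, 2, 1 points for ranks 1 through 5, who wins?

B: 9·3 + 13·1 + 12·5 + 14·2 + 35·3 + 31·1 + 36·5 = 444
E: 9·1 + 13·3 + 12·2 + 14·1 + 35·1 + 31·3 + 36·4 = 358
D: 9·5 + 13·4 + 12·4 + 14·5 + 35·4 + 31·2 + 36·2 = 489
A: 9·4 + 13·2 + 12·1 + 14·3 + 35·2 + 31·4 + 36·3 = 418
C: 9·2 + 13·5 + 12·3 + 14·4 + 35·5 + 31·5 + 36·1 = 541
C has the highest Borda score (541).

C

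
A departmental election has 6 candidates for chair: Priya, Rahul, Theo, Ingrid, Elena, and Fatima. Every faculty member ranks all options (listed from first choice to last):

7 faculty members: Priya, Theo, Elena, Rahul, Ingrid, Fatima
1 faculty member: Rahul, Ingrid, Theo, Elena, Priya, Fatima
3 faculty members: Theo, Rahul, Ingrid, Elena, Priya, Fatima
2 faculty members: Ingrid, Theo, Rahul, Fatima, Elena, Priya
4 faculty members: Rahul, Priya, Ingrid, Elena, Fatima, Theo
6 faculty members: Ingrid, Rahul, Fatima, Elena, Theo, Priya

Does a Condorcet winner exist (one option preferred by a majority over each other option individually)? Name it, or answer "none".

Checking pairwise contests:
Rahul beats Priya 16–7.
Theo beats Rahul 12–11.
Ingrid beats Theo 13–10.
Rahul beats Ingrid 15–8.
Rahul beats Elena 16–7.
Priya beats Fatima 15–8.
Every option loses at least one head-to-head, so there is no Condorcet winner.

none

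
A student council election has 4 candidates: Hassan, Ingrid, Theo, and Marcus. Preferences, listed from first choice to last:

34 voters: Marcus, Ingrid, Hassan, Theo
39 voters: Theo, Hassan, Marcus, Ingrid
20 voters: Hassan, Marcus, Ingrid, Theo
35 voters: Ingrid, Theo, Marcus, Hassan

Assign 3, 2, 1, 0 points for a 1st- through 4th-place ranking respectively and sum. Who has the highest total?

Marcus

Hassan: 34·1 + 39·2 + 20·3 + 35·0 = 172
Ingrid: 34·2 + 39·0 + 20·1 + 35·3 = 193
Theo: 34·0 + 39·3 + 20·0 + 35·2 = 187
Marcus: 34·3 + 39·1 + 20·2 + 35·1 = 216
Marcus has the highest Borda score (216).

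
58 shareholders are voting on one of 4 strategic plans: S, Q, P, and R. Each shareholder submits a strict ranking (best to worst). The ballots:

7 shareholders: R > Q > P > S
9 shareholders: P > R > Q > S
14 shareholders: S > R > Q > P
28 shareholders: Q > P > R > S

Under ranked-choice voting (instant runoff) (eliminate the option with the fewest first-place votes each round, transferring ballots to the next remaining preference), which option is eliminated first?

R

Round 1: S 14, Q 28, P 9, R 7. Eliminate R.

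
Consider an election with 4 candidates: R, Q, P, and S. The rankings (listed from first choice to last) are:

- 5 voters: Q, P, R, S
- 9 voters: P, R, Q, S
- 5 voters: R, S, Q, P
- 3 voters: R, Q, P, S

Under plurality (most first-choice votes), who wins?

First-place votes: R 8, Q 5, P 9, S 0.
P has the most first-place votes.

P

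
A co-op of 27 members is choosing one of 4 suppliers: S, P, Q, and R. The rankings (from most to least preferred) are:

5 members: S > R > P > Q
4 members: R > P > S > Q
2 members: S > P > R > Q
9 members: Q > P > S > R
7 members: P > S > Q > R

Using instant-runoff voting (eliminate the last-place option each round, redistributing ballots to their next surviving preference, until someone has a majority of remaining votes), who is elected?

P

Round 1: S 7, P 7, Q 9, R 4. Eliminate R.
Round 2: S 7, P 11, Q 9. Eliminate S.
Round 3: P 18, Q 9. P has a majority.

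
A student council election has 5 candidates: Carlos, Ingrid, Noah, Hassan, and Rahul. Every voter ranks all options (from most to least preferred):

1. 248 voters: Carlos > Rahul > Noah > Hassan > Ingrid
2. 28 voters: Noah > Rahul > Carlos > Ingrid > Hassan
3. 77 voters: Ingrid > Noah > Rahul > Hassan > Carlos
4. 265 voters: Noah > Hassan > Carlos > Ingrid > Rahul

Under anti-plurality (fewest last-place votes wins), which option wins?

Last-place votes: Carlos 77, Ingrid 248, Noah 0, Hassan 28, Rahul 265.
Noah is ranked last by the fewest voters, so Noah wins.

Noah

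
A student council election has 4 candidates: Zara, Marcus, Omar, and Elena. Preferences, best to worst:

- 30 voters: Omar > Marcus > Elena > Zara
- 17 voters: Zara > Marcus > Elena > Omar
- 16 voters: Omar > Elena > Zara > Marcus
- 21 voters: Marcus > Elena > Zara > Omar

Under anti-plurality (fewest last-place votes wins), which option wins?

Elena

Last-place votes: Zara 30, Marcus 16, Omar 38, Elena 0.
Elena is ranked last by the fewest voters, so Elena wins.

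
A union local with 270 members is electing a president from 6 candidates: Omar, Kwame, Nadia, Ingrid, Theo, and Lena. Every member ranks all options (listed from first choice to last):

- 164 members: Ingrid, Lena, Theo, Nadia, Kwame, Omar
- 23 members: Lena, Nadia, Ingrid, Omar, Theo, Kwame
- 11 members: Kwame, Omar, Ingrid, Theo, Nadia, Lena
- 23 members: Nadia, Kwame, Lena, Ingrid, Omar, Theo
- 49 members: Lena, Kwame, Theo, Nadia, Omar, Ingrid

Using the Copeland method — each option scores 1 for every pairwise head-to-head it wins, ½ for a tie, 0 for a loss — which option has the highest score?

Ingrid

Omar: loses to Kwame, Nadia, Ingrid, Theo, and Lena → score 0.
Kwame: beats Omar; loses to Nadia, Ingrid, Theo, and Lena → score 1.
Nadia: beats Omar and Kwame; loses to Ingrid, Theo, and Lena → score 2.
Ingrid: beats Omar, Kwame, Nadia, Theo, and Lena → score 5.
Theo: beats Omar, Kwame, and Nadia; loses to Ingrid and Lena → score 3.
Lena: beats Omar, Kwame, Nadia, and Theo; loses to Ingrid → score 4.
Ingrid has the best pairwise record.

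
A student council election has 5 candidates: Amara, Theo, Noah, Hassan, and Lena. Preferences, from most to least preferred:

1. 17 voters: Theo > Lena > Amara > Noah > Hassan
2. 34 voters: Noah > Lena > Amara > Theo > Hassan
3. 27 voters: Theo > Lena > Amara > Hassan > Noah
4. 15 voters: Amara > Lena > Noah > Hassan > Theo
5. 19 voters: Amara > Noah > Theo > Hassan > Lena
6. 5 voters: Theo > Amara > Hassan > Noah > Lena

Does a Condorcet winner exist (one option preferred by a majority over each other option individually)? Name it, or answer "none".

none

Checking pairwise contests:
Lena beats Amara 78–39.
Amara beats Theo 68–49.
Amara beats Noah 83–34.
Amara beats Hassan 117–0.
Theo beats Lena 68–49.
Every option loses at least one head-to-head, so there is no Condorcet winner.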